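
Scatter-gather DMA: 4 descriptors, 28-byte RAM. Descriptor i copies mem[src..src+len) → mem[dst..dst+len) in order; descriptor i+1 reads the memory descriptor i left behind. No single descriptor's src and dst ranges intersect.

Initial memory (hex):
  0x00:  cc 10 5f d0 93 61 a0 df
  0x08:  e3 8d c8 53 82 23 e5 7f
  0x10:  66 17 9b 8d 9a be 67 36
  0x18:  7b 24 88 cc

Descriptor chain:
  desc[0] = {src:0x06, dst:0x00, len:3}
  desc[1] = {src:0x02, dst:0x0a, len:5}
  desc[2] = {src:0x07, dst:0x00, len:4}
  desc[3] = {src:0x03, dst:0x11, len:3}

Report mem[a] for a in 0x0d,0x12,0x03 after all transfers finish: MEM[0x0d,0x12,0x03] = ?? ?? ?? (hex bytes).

MEM[0x0d,0x12,0x03] = 61 93 e3

[0] 0x06->0x00 len=3 : a0 df e3
[1] 0x02->0x0a len=5 : e3 d0 93 61 a0
[2] 0x07->0x00 len=4 : df e3 8d e3
[3] 0x03->0x11 len=3 : e3 93 61
query mem[0x0d]=0x61, mem[0x12]=0x93, mem[0x03]=0xe3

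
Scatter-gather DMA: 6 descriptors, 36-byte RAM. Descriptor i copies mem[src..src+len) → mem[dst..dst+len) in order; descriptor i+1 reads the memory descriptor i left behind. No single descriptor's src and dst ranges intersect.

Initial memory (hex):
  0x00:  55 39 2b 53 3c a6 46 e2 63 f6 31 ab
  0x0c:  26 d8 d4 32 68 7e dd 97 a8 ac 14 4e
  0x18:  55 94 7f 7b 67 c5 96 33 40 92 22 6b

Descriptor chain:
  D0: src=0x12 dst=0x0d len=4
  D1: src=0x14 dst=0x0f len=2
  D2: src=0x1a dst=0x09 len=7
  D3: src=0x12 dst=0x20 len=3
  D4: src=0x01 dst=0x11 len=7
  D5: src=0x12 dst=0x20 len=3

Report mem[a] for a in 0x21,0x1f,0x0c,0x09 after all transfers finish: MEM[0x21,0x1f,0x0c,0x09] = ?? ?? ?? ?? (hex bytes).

#0 dst[0x0d+4] := {0xdd,0x97,0xa8,0xac}
#1 dst[0x0f+2] := {0xa8,0xac}
#2 dst[0x09+7] := {0x7f,0x7b,0x67,0xc5,0x96,0x33,0x40}
#3 dst[0x20+3] := {0xdd,0x97,0xa8}
#4 dst[0x11+7] := {0x39,0x2b,0x53,0x3c,0xa6,0x46,0xe2}
#5 dst[0x20+3] := {0x2b,0x53,0x3c}
query mem[0x21]=0x53, mem[0x1f]=0x33, mem[0x0c]=0xc5, mem[0x09]=0x7f

MEM[0x21,0x1f,0x0c,0x09] = 53 33 c5 7f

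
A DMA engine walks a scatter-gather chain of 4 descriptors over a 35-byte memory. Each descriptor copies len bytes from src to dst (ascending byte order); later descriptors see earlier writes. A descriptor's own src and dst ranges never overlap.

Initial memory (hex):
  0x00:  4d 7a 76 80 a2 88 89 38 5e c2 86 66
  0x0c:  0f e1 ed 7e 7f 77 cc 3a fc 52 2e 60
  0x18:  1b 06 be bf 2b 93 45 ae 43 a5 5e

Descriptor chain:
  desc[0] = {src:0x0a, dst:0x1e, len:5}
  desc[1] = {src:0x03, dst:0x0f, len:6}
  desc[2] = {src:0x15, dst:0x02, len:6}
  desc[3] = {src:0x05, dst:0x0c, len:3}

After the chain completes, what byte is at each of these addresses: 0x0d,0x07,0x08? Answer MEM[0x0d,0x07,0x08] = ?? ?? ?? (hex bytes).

MEM[0x0d,0x07,0x08] = 06 be 5e

#0 dst[0x1e+5] := {0x86,0x66,0x0f,0xe1,0xed}
#1 dst[0x0f+6] := {0x80,0xa2,0x88,0x89,0x38,0x5e}
#2 dst[0x02+6] := {0x52,0x2e,0x60,0x1b,0x06,0xbe}
#3 dst[0x0c+3] := {0x1b,0x06,0xbe}
query mem[0x0d]=0x06, mem[0x07]=0xbe, mem[0x08]=0x5e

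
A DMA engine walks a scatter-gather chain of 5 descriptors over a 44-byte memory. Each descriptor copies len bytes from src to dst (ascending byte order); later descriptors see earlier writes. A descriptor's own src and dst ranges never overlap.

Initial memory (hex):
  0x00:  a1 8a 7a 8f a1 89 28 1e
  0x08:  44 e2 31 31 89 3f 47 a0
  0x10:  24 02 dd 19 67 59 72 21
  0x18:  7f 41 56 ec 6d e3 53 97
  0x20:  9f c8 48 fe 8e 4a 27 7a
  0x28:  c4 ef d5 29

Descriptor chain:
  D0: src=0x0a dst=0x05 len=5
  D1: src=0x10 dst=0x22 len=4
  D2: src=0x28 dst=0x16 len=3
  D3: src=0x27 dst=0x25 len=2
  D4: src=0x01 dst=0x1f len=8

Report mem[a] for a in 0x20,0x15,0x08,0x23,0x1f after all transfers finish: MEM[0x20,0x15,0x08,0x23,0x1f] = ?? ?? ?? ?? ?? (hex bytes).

[0] 0x0a->0x05 len=5 : 31 31 89 3f 47
[1] 0x10->0x22 len=4 : 24 02 dd 19
[2] 0x28->0x16 len=3 : c4 ef d5
[3] 0x27->0x25 len=2 : 7a c4
[4] 0x01->0x1f len=8 : 8a 7a 8f a1 31 31 89 3f
query mem[0x20]=0x7a, mem[0x15]=0x59, mem[0x08]=0x3f, mem[0x23]=0x31, mem[0x1f]=0x8a

MEM[0x20,0x15,0x08,0x23,0x1f] = 7a 59 3f 31 8a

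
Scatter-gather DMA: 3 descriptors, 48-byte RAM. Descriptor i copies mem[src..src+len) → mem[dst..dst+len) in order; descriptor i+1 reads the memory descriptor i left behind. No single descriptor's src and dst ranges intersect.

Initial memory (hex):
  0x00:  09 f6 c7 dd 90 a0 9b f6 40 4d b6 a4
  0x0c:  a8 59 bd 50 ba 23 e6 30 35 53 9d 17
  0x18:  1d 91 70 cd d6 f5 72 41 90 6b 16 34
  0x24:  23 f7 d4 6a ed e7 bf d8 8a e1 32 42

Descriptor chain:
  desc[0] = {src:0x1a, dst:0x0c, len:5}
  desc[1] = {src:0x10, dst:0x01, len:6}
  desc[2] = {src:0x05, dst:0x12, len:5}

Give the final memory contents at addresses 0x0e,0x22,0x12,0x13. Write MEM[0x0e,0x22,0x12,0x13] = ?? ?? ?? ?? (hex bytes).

MEM[0x0e,0x22,0x12,0x13] = d6 16 35 53

  after D0: wrote 5B at 0x0c = 70cdd6f572
  after D1: wrote 6B at 0x01 = 7223e6303553
  after D2: wrote 5B at 0x12 = 3553f6404d
query mem[0x0e]=0xd6, mem[0x22]=0x16, mem[0x12]=0x35, mem[0x13]=0x53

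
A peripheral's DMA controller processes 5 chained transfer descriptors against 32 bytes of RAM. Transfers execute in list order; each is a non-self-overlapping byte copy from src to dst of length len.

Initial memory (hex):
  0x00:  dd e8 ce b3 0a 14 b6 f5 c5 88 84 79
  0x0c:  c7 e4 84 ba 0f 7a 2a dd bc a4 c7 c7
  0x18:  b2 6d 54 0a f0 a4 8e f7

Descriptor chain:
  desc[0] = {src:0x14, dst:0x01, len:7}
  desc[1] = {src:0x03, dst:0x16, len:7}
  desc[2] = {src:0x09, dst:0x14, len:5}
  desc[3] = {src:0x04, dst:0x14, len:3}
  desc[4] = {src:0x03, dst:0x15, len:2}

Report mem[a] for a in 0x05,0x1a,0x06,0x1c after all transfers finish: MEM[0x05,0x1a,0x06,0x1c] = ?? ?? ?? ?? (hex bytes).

[0] 0x14->0x01 len=7 : bc a4 c7 c7 b2 6d 54
[1] 0x03->0x16 len=7 : c7 c7 b2 6d 54 c5 88
[2] 0x09->0x14 len=5 : 88 84 79 c7 e4
[3] 0x04->0x14 len=3 : c7 b2 6d
[4] 0x03->0x15 len=2 : c7 c7
query mem[0x05]=0xb2, mem[0x1a]=0x54, mem[0x06]=0x6d, mem[0x1c]=0x88

MEM[0x05,0x1a,0x06,0x1c] = b2 54 6d 88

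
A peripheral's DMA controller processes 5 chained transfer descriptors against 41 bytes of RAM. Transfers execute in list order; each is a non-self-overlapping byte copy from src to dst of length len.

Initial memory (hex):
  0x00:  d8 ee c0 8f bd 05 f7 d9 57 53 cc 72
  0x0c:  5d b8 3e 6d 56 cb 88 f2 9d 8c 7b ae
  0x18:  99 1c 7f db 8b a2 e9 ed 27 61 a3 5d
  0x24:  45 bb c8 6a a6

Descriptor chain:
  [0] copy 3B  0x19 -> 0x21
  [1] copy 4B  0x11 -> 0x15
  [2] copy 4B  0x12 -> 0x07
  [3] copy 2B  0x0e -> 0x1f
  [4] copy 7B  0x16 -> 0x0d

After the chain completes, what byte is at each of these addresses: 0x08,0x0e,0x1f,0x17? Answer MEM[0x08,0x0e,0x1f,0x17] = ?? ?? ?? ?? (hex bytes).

MEM[0x08,0x0e,0x1f,0x17] = f2 f2 3e f2

#0 dst[0x21+3] := {0x1c,0x7f,0xdb}
#1 dst[0x15+4] := {0xcb,0x88,0xf2,0x9d}
#2 dst[0x07+4] := {0x88,0xf2,0x9d,0xcb}
#3 dst[0x1f+2] := {0x3e,0x6d}
#4 dst[0x0d+7] := {0x88,0xf2,0x9d,0x1c,0x7f,0xdb,0x8b}
query mem[0x08]=0xf2, mem[0x0e]=0xf2, mem[0x1f]=0x3e, mem[0x17]=0xf2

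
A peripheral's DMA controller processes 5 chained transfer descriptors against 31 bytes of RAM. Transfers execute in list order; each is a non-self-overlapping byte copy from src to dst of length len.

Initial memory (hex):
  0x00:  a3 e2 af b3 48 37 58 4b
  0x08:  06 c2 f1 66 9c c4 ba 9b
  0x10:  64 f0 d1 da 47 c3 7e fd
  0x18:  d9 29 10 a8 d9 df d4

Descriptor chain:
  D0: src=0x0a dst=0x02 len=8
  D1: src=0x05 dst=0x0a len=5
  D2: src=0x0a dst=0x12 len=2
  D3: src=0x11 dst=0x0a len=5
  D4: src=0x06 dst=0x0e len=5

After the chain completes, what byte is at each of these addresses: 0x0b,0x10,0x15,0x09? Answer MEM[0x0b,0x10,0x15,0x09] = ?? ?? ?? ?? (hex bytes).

[0] 0x0a->0x02 len=8 : f1 66 9c c4 ba 9b 64 f0
[1] 0x05->0x0a len=5 : c4 ba 9b 64 f0
[2] 0x0a->0x12 len=2 : c4 ba
[3] 0x11->0x0a len=5 : f0 c4 ba 47 c3
[4] 0x06->0x0e len=5 : ba 9b 64 f0 f0
query mem[0x0b]=0xc4, mem[0x10]=0x64, mem[0x15]=0xc3, mem[0x09]=0xf0

MEM[0x0b,0x10,0x15,0x09] = c4 64 c3 f0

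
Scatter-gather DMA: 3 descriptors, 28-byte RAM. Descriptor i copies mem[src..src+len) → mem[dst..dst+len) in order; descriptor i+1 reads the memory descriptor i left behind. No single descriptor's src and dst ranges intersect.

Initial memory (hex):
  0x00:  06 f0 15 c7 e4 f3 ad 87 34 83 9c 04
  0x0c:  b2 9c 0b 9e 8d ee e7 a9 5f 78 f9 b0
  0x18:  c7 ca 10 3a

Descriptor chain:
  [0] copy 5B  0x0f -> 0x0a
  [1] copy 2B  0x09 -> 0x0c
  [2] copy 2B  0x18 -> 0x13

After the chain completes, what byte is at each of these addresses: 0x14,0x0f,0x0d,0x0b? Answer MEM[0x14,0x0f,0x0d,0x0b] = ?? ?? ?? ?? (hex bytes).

D0: mem[0x0a..0x0e] <- [9e 8d ee e7 a9]
D1: mem[0x0c..0x0d] <- [83 9e]
D2: mem[0x13..0x14] <- [c7 ca]
query mem[0x14]=0xca, mem[0x0f]=0x9e, mem[0x0d]=0x9e, mem[0x0b]=0x8d

MEM[0x14,0x0f,0x0d,0x0b] = ca 9e 9e 8d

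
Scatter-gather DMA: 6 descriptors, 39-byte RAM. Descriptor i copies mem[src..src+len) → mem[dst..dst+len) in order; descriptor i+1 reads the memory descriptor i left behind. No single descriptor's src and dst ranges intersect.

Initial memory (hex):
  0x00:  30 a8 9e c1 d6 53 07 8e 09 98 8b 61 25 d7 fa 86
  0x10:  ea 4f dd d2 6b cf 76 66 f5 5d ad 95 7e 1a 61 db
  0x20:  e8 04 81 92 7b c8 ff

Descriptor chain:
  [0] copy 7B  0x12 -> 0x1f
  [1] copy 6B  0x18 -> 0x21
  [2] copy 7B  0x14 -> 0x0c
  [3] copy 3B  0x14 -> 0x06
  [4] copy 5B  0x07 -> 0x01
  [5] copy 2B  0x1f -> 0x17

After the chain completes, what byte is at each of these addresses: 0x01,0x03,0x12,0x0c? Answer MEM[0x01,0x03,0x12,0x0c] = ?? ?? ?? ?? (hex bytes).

MEM[0x01,0x03,0x12,0x0c] = cf 98 ad 6b

[0] 0x12->0x1f len=7 : dd d2 6b cf 76 66 f5
[1] 0x18->0x21 len=6 : f5 5d ad 95 7e 1a
[2] 0x14->0x0c len=7 : 6b cf 76 66 f5 5d ad
[3] 0x14->0x06 len=3 : 6b cf 76
[4] 0x07->0x01 len=5 : cf 76 98 8b 61
[5] 0x1f->0x17 len=2 : dd d2
query mem[0x01]=0xcf, mem[0x03]=0x98, mem[0x12]=0xad, mem[0x0c]=0x6b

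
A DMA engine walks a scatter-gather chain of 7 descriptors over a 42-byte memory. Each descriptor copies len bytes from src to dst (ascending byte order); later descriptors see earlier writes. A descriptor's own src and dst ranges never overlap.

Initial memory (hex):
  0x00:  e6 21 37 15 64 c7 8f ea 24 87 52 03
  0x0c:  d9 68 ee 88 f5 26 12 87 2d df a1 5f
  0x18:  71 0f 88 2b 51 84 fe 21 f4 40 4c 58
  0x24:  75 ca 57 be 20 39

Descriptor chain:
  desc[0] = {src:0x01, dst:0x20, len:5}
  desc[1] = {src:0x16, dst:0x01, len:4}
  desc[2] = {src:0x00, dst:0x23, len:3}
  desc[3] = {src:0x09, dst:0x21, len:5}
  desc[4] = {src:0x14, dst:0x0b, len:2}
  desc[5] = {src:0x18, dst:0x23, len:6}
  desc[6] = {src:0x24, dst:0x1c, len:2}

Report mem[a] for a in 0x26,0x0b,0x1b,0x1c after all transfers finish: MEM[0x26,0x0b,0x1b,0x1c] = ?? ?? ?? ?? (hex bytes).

MEM[0x26,0x0b,0x1b,0x1c] = 2b 2d 2b 0f

D0: mem[0x20..0x24] <- [21 37 15 64 c7]
D1: mem[0x01..0x04] <- [a1 5f 71 0f]
D2: mem[0x23..0x25] <- [e6 a1 5f]
D3: mem[0x21..0x25] <- [87 52 03 d9 68]
D4: mem[0x0b..0x0c] <- [2d df]
D5: mem[0x23..0x28] <- [71 0f 88 2b 51 84]
D6: mem[0x1c..0x1d] <- [0f 88]
query mem[0x26]=0x2b, mem[0x0b]=0x2d, mem[0x1b]=0x2b, mem[0x1c]=0x0f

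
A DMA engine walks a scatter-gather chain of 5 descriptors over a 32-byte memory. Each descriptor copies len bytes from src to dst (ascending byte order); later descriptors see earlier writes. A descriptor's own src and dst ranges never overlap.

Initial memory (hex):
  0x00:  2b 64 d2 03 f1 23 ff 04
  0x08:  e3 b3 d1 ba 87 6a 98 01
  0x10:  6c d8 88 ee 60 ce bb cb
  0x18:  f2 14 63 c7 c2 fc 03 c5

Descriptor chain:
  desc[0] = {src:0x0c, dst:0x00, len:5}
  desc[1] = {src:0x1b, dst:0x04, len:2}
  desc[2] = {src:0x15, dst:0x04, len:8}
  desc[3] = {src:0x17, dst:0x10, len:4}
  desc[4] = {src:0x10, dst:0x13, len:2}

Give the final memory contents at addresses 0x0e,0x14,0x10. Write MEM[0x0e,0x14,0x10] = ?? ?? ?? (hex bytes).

#0 dst[0x00+5] := {0x87,0x6a,0x98,0x01,0x6c}
#1 dst[0x04+2] := {0xc7,0xc2}
#2 dst[0x04+8] := {0xce,0xbb,0xcb,0xf2,0x14,0x63,0xc7,0xc2}
#3 dst[0x10+4] := {0xcb,0xf2,0x14,0x63}
#4 dst[0x13+2] := {0xcb,0xf2}
query mem[0x0e]=0x98, mem[0x14]=0xf2, mem[0x10]=0xcb

MEM[0x0e,0x14,0x10] = 98 f2 cb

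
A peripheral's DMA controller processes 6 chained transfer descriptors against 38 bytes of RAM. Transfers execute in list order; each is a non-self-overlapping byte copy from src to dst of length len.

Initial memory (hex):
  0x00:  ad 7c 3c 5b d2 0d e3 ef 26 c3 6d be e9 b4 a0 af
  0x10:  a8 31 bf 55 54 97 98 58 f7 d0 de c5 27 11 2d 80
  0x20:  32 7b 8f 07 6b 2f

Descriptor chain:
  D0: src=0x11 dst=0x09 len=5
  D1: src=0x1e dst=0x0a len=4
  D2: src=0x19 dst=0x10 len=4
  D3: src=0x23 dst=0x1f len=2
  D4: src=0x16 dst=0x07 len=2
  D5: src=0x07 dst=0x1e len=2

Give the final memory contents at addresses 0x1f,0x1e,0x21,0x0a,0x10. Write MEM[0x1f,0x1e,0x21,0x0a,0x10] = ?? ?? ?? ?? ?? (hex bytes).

MEM[0x1f,0x1e,0x21,0x0a,0x10] = 58 98 7b 2d d0

[0] 0x11->0x09 len=5 : 31 bf 55 54 97
[1] 0x1e->0x0a len=4 : 2d 80 32 7b
[2] 0x19->0x10 len=4 : d0 de c5 27
[3] 0x23->0x1f len=2 : 07 6b
[4] 0x16->0x07 len=2 : 98 58
[5] 0x07->0x1e len=2 : 98 58
query mem[0x1f]=0x58, mem[0x1e]=0x98, mem[0x21]=0x7b, mem[0x0a]=0x2d, mem[0x10]=0xd0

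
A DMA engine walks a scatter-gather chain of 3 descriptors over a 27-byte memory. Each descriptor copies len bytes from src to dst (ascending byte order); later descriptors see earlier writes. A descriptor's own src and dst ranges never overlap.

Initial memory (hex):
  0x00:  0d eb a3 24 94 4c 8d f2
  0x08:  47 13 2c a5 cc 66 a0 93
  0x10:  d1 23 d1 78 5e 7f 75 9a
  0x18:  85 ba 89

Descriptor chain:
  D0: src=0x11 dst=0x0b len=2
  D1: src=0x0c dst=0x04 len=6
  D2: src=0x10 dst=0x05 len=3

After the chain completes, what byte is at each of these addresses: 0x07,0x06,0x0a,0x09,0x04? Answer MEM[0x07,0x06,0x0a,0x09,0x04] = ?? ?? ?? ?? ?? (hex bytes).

MEM[0x07,0x06,0x0a,0x09,0x04] = d1 23 2c 23 d1

D0: mem[0x0b..0x0c] <- [23 d1]
D1: mem[0x04..0x09] <- [d1 66 a0 93 d1 23]
D2: mem[0x05..0x07] <- [d1 23 d1]
query mem[0x07]=0xd1, mem[0x06]=0x23, mem[0x0a]=0x2c, mem[0x09]=0x23, mem[0x04]=0xd1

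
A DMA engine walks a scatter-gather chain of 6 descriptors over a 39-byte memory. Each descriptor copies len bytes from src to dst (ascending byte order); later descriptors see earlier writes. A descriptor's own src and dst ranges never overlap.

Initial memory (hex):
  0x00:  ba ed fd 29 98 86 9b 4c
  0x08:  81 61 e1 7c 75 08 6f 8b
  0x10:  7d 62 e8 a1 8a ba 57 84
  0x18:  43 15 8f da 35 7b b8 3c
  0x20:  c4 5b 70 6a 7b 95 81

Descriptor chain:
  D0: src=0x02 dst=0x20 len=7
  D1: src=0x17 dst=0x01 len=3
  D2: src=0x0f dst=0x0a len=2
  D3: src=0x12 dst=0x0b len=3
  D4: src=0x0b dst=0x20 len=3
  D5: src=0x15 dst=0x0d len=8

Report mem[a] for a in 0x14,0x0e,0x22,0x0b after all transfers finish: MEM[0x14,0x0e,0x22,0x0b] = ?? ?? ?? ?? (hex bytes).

MEM[0x14,0x0e,0x22,0x0b] = 35 57 8a e8

  after D0: wrote 7B at 0x20 = fd2998869b4c81
  after D1: wrote 3B at 0x01 = 844315
  after D2: wrote 2B at 0x0a = 8b7d
  after D3: wrote 3B at 0x0b = e8a18a
  after D4: wrote 3B at 0x20 = e8a18a
  after D5: wrote 8B at 0x0d = ba578443158fda35
query mem[0x14]=0x35, mem[0x0e]=0x57, mem[0x22]=0x8a, mem[0x0b]=0xe8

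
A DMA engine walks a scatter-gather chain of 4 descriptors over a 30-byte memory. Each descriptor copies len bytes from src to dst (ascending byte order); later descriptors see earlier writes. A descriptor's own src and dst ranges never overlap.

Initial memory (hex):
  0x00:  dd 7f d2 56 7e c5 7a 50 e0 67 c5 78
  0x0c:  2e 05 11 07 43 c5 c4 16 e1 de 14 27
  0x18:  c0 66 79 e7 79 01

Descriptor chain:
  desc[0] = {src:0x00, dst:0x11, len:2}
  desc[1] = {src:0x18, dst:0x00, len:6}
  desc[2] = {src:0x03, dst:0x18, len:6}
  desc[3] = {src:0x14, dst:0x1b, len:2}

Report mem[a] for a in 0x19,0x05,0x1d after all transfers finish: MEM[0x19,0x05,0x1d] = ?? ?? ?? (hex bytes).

D0: mem[0x11..0x12] <- [dd 7f]
D1: mem[0x00..0x05] <- [c0 66 79 e7 79 01]
D2: mem[0x18..0x1d] <- [e7 79 01 7a 50 e0]
D3: mem[0x1b..0x1c] <- [e1 de]
query mem[0x19]=0x79, mem[0x05]=0x01, mem[0x1d]=0xe0

MEM[0x19,0x05,0x1d] = 79 01 e0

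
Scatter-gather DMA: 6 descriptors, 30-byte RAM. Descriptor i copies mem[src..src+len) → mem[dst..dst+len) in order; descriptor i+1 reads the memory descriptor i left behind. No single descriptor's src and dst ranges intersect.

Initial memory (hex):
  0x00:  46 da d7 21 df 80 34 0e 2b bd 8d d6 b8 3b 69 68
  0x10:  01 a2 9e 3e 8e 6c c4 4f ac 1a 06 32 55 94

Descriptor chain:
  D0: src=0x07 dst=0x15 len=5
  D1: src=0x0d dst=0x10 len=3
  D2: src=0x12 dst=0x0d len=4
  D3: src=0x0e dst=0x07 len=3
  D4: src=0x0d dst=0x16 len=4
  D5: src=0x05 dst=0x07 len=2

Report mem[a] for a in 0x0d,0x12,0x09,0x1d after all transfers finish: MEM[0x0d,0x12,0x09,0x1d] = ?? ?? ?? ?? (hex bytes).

MEM[0x0d,0x12,0x09,0x1d] = 68 68 0e 94

D0: mem[0x15..0x19] <- [0e 2b bd 8d d6]
D1: mem[0x10..0x12] <- [3b 69 68]
D2: mem[0x0d..0x10] <- [68 3e 8e 0e]
D3: mem[0x07..0x09] <- [3e 8e 0e]
D4: mem[0x16..0x19] <- [68 3e 8e 0e]
D5: mem[0x07..0x08] <- [80 34]
query mem[0x0d]=0x68, mem[0x12]=0x68, mem[0x09]=0x0e, mem[0x1d]=0x94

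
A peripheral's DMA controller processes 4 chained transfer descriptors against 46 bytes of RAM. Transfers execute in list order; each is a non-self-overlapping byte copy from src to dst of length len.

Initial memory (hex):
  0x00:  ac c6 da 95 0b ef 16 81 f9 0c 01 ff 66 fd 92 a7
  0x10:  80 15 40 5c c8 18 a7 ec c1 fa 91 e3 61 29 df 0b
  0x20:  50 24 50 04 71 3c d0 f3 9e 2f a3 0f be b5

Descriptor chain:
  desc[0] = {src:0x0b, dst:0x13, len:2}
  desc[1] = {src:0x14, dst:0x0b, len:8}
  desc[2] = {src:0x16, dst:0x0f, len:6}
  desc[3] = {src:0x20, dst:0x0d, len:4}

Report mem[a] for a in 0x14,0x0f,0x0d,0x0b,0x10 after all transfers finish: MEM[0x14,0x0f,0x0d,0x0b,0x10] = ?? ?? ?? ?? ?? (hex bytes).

#0 dst[0x13+2] := {0xff,0x66}
#1 dst[0x0b+8] := {0x66,0x18,0xa7,0xec,0xc1,0xfa,0x91,0xe3}
#2 dst[0x0f+6] := {0xa7,0xec,0xc1,0xfa,0x91,0xe3}
#3 dst[0x0d+4] := {0x50,0x24,0x50,0x04}
query mem[0x14]=0xe3, mem[0x0f]=0x50, mem[0x0d]=0x50, mem[0x0b]=0x66, mem[0x10]=0x04

MEM[0x14,0x0f,0x0d,0x0b,0x10] = e3 50 50 66 04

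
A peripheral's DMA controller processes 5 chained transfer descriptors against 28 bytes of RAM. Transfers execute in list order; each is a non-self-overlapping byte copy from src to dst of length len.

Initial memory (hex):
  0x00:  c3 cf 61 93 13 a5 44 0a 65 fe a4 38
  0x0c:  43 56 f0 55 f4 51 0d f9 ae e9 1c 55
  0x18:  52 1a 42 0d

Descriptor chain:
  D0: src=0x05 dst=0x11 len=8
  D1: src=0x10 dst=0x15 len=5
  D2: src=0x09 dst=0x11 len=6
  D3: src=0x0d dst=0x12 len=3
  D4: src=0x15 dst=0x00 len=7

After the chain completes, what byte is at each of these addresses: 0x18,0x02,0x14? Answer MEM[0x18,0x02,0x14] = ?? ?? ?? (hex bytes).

MEM[0x18,0x02,0x14] = 0a 44 55

#0 dst[0x11+8] := {0xa5,0x44,0x0a,0x65,0xfe,0xa4,0x38,0x43}
#1 dst[0x15+5] := {0xf4,0xa5,0x44,0x0a,0x65}
#2 dst[0x11+6] := {0xfe,0xa4,0x38,0x43,0x56,0xf0}
#3 dst[0x12+3] := {0x56,0xf0,0x55}
#4 dst[0x00+7] := {0x56,0xf0,0x44,0x0a,0x65,0x42,0x0d}
query mem[0x18]=0x0a, mem[0x02]=0x44, mem[0x14]=0x55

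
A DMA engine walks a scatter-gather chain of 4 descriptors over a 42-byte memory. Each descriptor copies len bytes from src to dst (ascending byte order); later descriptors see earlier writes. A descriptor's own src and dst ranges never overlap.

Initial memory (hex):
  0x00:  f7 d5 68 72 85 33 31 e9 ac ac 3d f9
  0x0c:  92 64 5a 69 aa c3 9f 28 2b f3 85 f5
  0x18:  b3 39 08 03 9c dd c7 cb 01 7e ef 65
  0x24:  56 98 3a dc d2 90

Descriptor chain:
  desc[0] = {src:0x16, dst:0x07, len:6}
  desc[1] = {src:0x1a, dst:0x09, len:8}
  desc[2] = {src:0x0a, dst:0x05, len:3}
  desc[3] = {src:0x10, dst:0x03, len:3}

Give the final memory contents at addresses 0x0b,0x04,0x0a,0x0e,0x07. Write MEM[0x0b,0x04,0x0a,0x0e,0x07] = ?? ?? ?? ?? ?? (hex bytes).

[0] 0x16->0x07 len=6 : 85 f5 b3 39 08 03
[1] 0x1a->0x09 len=8 : 08 03 9c dd c7 cb 01 7e
[2] 0x0a->0x05 len=3 : 03 9c dd
[3] 0x10->0x03 len=3 : 7e c3 9f
query mem[0x0b]=0x9c, mem[0x04]=0xc3, mem[0x0a]=0x03, mem[0x0e]=0xcb, mem[0x07]=0xdd

MEM[0x0b,0x04,0x0a,0x0e,0x07] = 9c c3 03 cb dd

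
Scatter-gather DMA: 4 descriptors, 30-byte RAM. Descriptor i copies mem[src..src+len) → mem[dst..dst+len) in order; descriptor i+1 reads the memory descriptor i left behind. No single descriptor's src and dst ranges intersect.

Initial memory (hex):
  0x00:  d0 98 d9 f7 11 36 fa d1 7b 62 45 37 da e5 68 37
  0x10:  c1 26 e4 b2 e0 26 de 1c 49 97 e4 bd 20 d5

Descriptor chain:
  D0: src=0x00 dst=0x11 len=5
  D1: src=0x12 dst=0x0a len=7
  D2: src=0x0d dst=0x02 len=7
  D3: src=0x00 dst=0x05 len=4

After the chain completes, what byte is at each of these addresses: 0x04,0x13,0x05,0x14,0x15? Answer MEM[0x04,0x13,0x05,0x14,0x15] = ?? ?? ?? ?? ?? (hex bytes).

MEM[0x04,0x13,0x05,0x14,0x15] = 1c d9 d0 f7 11

D0: mem[0x11..0x15] <- [d0 98 d9 f7 11]
D1: mem[0x0a..0x10] <- [98 d9 f7 11 de 1c 49]
D2: mem[0x02..0x08] <- [11 de 1c 49 d0 98 d9]
D3: mem[0x05..0x08] <- [d0 98 11 de]
query mem[0x04]=0x1c, mem[0x13]=0xd9, mem[0x05]=0xd0, mem[0x14]=0xf7, mem[0x15]=0x11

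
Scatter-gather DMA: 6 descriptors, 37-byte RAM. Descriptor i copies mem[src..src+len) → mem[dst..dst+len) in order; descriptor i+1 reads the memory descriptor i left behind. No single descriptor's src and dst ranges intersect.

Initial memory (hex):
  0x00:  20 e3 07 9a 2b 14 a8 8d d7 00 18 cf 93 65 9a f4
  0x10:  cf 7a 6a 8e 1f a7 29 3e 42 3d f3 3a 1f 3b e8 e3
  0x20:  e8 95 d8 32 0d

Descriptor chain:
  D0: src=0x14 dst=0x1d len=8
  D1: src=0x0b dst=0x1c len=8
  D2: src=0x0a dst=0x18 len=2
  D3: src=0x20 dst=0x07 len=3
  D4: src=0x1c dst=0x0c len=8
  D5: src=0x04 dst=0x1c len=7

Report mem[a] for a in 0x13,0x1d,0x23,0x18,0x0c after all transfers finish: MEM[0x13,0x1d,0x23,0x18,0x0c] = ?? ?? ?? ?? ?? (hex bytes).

MEM[0x13,0x1d,0x23,0x18,0x0c] = 6a 14 6a 18 cf

D0: mem[0x1d..0x24] <- [1f a7 29 3e 42 3d f3 3a]
D1: mem[0x1c..0x23] <- [cf 93 65 9a f4 cf 7a 6a]
D2: mem[0x18..0x19] <- [18 cf]
D3: mem[0x07..0x09] <- [f4 cf 7a]
D4: mem[0x0c..0x13] <- [cf 93 65 9a f4 cf 7a 6a]
D5: mem[0x1c..0x22] <- [2b 14 a8 f4 cf 7a 18]
query mem[0x13]=0x6a, mem[0x1d]=0x14, mem[0x23]=0x6a, mem[0x18]=0x18, mem[0x0c]=0xcf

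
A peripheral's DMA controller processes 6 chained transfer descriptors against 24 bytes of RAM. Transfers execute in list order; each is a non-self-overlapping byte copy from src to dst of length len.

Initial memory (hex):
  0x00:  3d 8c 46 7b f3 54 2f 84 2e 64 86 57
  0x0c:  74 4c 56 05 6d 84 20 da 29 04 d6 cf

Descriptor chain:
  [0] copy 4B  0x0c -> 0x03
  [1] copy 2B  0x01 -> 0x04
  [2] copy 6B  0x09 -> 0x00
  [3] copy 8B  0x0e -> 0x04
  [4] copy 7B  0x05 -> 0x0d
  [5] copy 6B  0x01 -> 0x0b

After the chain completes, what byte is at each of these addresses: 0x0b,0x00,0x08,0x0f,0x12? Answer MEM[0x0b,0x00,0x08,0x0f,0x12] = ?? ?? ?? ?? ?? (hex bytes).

  after D0: wrote 4B at 0x03 = 744c5605
  after D1: wrote 2B at 0x04 = 8c46
  after D2: wrote 6B at 0x00 = 648657744c56
  after D3: wrote 8B at 0x04 = 56056d8420da2904
  after D4: wrote 7B at 0x0d = 056d8420da2904
  after D5: wrote 6B at 0x0b = 86577456056d
query mem[0x0b]=0x86, mem[0x00]=0x64, mem[0x08]=0x20, mem[0x0f]=0x05, mem[0x12]=0x29

MEM[0x0b,0x00,0x08,0x0f,0x12] = 86 64 20 05 29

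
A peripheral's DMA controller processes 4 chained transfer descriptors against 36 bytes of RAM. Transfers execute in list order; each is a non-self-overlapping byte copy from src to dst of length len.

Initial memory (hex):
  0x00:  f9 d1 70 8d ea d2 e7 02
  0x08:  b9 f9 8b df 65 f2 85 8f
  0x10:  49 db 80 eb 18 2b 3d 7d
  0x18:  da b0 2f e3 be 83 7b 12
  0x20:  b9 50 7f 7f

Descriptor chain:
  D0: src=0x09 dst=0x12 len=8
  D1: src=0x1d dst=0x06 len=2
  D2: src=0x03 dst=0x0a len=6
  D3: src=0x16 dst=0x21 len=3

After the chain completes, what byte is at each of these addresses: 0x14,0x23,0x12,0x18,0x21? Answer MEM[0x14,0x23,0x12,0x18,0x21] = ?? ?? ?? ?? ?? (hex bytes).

  after D0: wrote 8B at 0x12 = f98bdf65f2858f49
  after D1: wrote 2B at 0x06 = 837b
  after D2: wrote 6B at 0x0a = 8dead2837bb9
  after D3: wrote 3B at 0x21 = f2858f
query mem[0x14]=0xdf, mem[0x23]=0x8f, mem[0x12]=0xf9, mem[0x18]=0x8f, mem[0x21]=0xf2

MEM[0x14,0x23,0x12,0x18,0x21] = df 8f f9 8f f2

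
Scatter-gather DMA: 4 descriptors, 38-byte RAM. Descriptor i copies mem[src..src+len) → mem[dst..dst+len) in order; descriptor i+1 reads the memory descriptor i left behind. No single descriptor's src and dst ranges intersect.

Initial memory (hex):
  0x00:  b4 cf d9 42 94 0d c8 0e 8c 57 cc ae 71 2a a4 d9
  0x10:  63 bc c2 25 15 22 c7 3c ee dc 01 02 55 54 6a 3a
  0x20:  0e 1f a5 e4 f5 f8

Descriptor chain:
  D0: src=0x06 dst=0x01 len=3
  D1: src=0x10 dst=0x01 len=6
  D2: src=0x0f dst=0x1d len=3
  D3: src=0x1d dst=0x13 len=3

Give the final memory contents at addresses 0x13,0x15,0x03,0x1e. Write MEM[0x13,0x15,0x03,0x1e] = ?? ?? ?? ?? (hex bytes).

MEM[0x13,0x15,0x03,0x1e] = d9 bc c2 63

#0 dst[0x01+3] := {0xc8,0x0e,0x8c}
#1 dst[0x01+6] := {0x63,0xbc,0xc2,0x25,0x15,0x22}
#2 dst[0x1d+3] := {0xd9,0x63,0xbc}
#3 dst[0x13+3] := {0xd9,0x63,0xbc}
query mem[0x13]=0xd9, mem[0x15]=0xbc, mem[0x03]=0xc2, mem[0x1e]=0x63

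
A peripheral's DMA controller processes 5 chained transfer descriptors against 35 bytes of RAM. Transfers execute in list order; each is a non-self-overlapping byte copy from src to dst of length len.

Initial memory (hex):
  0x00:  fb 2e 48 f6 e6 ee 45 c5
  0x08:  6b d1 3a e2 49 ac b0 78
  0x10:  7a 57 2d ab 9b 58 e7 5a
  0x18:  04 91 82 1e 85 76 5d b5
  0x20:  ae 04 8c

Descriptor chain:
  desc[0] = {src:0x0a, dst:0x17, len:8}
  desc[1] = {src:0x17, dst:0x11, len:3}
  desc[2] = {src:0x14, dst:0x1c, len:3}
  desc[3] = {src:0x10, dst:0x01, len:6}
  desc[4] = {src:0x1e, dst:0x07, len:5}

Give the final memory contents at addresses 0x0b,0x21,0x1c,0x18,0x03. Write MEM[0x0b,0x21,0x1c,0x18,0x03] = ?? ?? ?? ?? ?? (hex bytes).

D0: mem[0x17..0x1e] <- [3a e2 49 ac b0 78 7a 57]
D1: mem[0x11..0x13] <- [3a e2 49]
D2: mem[0x1c..0x1e] <- [9b 58 e7]
D3: mem[0x01..0x06] <- [7a 3a e2 49 9b 58]
D4: mem[0x07..0x0b] <- [e7 b5 ae 04 8c]
query mem[0x0b]=0x8c, mem[0x21]=0x04, mem[0x1c]=0x9b, mem[0x18]=0xe2, mem[0x03]=0xe2

MEM[0x0b,0x21,0x1c,0x18,0x03] = 8c 04 9b e2 e2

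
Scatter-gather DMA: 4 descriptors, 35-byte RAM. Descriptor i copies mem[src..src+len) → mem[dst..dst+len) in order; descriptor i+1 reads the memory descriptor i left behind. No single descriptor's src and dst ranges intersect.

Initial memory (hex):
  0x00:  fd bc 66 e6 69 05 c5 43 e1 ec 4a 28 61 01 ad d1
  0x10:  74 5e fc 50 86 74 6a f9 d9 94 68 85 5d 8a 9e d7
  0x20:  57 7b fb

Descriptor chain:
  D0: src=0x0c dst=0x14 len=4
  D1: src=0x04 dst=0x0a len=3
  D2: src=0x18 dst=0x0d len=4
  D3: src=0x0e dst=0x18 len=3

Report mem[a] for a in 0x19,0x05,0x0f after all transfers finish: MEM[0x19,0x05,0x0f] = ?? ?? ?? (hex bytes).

MEM[0x19,0x05,0x0f] = 68 05 68

[0] 0x0c->0x14 len=4 : 61 01 ad d1
[1] 0x04->0x0a len=3 : 69 05 c5
[2] 0x18->0x0d len=4 : d9 94 68 85
[3] 0x0e->0x18 len=3 : 94 68 85
query mem[0x19]=0x68, mem[0x05]=0x05, mem[0x0f]=0x68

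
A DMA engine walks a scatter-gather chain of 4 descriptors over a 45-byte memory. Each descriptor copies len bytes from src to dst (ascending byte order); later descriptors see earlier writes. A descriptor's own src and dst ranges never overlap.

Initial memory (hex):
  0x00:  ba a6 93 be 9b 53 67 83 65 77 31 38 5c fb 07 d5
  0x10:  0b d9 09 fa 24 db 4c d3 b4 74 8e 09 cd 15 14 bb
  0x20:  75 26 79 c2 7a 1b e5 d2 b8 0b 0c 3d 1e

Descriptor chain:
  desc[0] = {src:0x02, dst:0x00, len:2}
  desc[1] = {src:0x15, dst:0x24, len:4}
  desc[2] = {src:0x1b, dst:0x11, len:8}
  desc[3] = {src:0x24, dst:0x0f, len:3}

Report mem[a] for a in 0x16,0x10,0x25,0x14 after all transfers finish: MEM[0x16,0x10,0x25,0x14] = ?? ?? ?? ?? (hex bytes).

MEM[0x16,0x10,0x25,0x14] = 75 4c 4c 14

D0: mem[0x00..0x01] <- [93 be]
D1: mem[0x24..0x27] <- [db 4c d3 b4]
D2: mem[0x11..0x18] <- [09 cd 15 14 bb 75 26 79]
D3: mem[0x0f..0x11] <- [db 4c d3]
query mem[0x16]=0x75, mem[0x10]=0x4c, mem[0x25]=0x4c, mem[0x14]=0x14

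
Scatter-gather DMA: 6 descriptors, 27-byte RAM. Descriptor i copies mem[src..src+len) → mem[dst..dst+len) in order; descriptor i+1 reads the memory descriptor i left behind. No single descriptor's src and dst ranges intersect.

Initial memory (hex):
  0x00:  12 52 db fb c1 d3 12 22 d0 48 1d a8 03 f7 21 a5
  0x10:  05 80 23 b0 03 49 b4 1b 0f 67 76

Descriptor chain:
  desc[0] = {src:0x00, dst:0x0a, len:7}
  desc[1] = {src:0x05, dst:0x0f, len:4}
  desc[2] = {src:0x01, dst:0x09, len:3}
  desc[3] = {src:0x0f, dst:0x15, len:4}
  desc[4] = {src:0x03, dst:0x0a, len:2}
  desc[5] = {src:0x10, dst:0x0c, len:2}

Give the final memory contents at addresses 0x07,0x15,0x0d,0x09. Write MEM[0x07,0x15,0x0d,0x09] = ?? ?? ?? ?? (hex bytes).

#0 dst[0x0a+7] := {0x12,0x52,0xdb,0xfb,0xc1,0xd3,0x12}
#1 dst[0x0f+4] := {0xd3,0x12,0x22,0xd0}
#2 dst[0x09+3] := {0x52,0xdb,0xfb}
#3 dst[0x15+4] := {0xd3,0x12,0x22,0xd0}
#4 dst[0x0a+2] := {0xfb,0xc1}
#5 dst[0x0c+2] := {0x12,0x22}
query mem[0x07]=0x22, mem[0x15]=0xd3, mem[0x0d]=0x22, mem[0x09]=0x52

MEM[0x07,0x15,0x0d,0x09] = 22 d3 22 52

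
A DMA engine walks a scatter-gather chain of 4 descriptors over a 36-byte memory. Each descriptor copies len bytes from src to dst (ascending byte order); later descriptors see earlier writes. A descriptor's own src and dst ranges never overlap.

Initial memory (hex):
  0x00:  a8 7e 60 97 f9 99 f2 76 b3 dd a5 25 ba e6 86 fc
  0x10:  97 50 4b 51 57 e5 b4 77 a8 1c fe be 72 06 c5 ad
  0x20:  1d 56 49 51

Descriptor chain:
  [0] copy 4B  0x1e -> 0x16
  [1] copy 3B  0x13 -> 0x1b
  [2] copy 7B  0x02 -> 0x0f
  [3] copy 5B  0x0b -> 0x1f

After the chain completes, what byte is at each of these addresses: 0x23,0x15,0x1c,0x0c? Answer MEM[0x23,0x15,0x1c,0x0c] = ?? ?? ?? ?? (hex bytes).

MEM[0x23,0x15,0x1c,0x0c] = 60 b3 57 ba

[0] 0x1e->0x16 len=4 : c5 ad 1d 56
[1] 0x13->0x1b len=3 : 51 57 e5
[2] 0x02->0x0f len=7 : 60 97 f9 99 f2 76 b3
[3] 0x0b->0x1f len=5 : 25 ba e6 86 60
query mem[0x23]=0x60, mem[0x15]=0xb3, mem[0x1c]=0x57, mem[0x0c]=0xba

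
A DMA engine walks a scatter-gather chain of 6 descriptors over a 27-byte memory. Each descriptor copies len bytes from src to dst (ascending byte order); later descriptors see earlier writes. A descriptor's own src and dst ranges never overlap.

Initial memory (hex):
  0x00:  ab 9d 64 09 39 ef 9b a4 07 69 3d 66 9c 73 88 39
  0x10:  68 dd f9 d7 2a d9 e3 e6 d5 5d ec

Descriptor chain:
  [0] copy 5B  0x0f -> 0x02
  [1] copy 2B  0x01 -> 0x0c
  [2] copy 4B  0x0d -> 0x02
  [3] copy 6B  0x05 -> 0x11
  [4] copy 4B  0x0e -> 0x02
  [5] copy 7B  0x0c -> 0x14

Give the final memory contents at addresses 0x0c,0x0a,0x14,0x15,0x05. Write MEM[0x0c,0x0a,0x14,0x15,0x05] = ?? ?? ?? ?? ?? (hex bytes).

[0] 0x0f->0x02 len=5 : 39 68 dd f9 d7
[1] 0x01->0x0c len=2 : 9d 39
[2] 0x0d->0x02 len=4 : 39 88 39 68
[3] 0x05->0x11 len=6 : 68 d7 a4 07 69 3d
[4] 0x0e->0x02 len=4 : 88 39 68 68
[5] 0x0c->0x14 len=7 : 9d 39 88 39 68 68 d7
query mem[0x0c]=0x9d, mem[0x0a]=0x3d, mem[0x14]=0x9d, mem[0x15]=0x39, mem[0x05]=0x68

MEM[0x0c,0x0a,0x14,0x15,0x05] = 9d 3d 9d 39 68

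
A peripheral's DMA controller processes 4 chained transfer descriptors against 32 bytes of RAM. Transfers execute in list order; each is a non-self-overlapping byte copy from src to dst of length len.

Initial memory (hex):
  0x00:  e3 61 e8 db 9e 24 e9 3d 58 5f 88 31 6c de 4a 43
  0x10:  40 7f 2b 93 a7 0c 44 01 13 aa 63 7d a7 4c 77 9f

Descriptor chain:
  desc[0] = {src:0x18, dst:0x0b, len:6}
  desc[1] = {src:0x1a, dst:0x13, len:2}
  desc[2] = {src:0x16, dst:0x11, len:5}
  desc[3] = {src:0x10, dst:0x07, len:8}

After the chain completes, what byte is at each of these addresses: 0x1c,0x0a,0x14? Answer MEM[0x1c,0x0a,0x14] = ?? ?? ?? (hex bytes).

  after D0: wrote 6B at 0x0b = 13aa637da74c
  after D1: wrote 2B at 0x13 = 637d
  after D2: wrote 5B at 0x11 = 440113aa63
  after D3: wrote 8B at 0x07 = 4c440113aa634401
query mem[0x1c]=0xa7, mem[0x0a]=0x13, mem[0x14]=0xaa

MEM[0x1c,0x0a,0x14] = a7 13 aa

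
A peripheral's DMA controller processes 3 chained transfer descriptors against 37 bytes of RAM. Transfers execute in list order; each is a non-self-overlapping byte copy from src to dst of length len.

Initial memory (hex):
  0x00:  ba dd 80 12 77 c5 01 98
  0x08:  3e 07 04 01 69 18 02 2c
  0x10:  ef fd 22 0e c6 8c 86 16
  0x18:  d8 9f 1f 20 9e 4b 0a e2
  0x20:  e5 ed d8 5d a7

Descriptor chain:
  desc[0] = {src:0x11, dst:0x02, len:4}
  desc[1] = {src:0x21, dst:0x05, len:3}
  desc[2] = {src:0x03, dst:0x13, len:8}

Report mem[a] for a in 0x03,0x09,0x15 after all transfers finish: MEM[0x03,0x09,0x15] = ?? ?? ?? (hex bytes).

MEM[0x03,0x09,0x15] = 22 07 ed

D0: mem[0x02..0x05] <- [fd 22 0e c6]
D1: mem[0x05..0x07] <- [ed d8 5d]
D2: mem[0x13..0x1a] <- [22 0e ed d8 5d 3e 07 04]
query mem[0x03]=0x22, mem[0x09]=0x07, mem[0x15]=0xed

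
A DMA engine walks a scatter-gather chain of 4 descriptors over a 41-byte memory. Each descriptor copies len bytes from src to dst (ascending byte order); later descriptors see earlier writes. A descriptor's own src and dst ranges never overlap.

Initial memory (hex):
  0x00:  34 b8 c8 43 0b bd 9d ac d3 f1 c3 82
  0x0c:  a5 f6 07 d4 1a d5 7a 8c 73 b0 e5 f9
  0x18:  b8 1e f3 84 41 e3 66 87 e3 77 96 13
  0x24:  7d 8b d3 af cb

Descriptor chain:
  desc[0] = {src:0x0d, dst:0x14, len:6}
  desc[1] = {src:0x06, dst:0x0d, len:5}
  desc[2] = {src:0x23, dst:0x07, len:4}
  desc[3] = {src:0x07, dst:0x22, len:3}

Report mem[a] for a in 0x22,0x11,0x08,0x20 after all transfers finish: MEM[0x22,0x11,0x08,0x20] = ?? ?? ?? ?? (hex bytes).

MEM[0x22,0x11,0x08,0x20] = 13 c3 7d e3

D0: mem[0x14..0x19] <- [f6 07 d4 1a d5 7a]
D1: mem[0x0d..0x11] <- [9d ac d3 f1 c3]
D2: mem[0x07..0x0a] <- [13 7d 8b d3]
D3: mem[0x22..0x24] <- [13 7d 8b]
query mem[0x22]=0x13, mem[0x11]=0xc3, mem[0x08]=0x7d, mem[0x20]=0xe3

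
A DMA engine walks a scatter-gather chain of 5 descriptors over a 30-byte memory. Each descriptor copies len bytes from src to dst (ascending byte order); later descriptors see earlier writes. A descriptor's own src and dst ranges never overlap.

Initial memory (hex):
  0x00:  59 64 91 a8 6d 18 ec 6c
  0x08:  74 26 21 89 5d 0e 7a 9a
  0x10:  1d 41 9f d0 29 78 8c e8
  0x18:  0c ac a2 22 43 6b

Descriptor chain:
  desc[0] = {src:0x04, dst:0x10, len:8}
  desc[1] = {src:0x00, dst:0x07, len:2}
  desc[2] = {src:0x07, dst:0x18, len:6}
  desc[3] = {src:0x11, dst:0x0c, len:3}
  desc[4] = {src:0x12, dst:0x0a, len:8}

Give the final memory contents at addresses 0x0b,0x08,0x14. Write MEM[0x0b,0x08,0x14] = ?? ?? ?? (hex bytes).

MEM[0x0b,0x08,0x14] = 6c 64 74

  after D0: wrote 8B at 0x10 = 6d18ec6c74262189
  after D1: wrote 2B at 0x07 = 5964
  after D2: wrote 6B at 0x18 = 59642621895d
  after D3: wrote 3B at 0x0c = 18ec6c
  after D4: wrote 8B at 0x0a = ec6c742621895964
query mem[0x0b]=0x6c, mem[0x08]=0x64, mem[0x14]=0x74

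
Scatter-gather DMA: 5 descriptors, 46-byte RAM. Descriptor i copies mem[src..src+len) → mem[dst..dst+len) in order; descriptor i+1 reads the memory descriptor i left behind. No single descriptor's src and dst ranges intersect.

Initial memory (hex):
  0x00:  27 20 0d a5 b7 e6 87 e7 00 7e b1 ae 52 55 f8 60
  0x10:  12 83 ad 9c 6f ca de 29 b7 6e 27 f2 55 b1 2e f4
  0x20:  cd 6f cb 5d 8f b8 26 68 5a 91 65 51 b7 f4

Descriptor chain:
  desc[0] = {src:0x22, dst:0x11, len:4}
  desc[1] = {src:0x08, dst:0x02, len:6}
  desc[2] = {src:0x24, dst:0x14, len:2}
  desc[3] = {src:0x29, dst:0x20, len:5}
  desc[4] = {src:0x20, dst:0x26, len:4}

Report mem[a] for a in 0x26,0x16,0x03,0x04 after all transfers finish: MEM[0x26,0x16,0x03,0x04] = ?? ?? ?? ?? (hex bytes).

MEM[0x26,0x16,0x03,0x04] = 91 de 7e b1

[0] 0x22->0x11 len=4 : cb 5d 8f b8
[1] 0x08->0x02 len=6 : 00 7e b1 ae 52 55
[2] 0x24->0x14 len=2 : 8f b8
[3] 0x29->0x20 len=5 : 91 65 51 b7 f4
[4] 0x20->0x26 len=4 : 91 65 51 b7
query mem[0x26]=0x91, mem[0x16]=0xde, mem[0x03]=0x7e, mem[0x04]=0xb1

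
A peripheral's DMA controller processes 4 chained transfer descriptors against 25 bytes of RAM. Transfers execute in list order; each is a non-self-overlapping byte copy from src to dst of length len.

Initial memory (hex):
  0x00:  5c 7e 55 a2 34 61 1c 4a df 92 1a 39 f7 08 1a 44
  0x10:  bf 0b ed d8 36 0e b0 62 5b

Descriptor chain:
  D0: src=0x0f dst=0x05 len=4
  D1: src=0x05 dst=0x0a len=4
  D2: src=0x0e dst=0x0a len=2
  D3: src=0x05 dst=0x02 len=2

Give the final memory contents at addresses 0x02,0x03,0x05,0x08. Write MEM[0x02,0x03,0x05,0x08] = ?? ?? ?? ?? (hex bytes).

[0] 0x0f->0x05 len=4 : 44 bf 0b ed
[1] 0x05->0x0a len=4 : 44 bf 0b ed
[2] 0x0e->0x0a len=2 : 1a 44
[3] 0x05->0x02 len=2 : 44 bf
query mem[0x02]=0x44, mem[0x03]=0xbf, mem[0x05]=0x44, mem[0x08]=0xed

MEM[0x02,0x03,0x05,0x08] = 44 bf 44 ed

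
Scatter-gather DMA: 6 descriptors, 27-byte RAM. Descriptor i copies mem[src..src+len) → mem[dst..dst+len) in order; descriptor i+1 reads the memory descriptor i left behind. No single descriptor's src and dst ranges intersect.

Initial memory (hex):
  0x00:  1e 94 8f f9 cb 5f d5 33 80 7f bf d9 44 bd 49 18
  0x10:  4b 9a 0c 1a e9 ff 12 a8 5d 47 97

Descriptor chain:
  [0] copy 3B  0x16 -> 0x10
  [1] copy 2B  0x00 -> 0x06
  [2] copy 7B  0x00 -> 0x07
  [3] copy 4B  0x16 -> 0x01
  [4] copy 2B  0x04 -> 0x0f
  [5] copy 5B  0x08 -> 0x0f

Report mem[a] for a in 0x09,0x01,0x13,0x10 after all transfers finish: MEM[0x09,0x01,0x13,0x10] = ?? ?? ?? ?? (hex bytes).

MEM[0x09,0x01,0x13,0x10] = 8f 12 5f 8f

D0: mem[0x10..0x12] <- [12 a8 5d]
D1: mem[0x06..0x07] <- [1e 94]
D2: mem[0x07..0x0d] <- [1e 94 8f f9 cb 5f 1e]
D3: mem[0x01..0x04] <- [12 a8 5d 47]
D4: mem[0x0f..0x10] <- [47 5f]
D5: mem[0x0f..0x13] <- [94 8f f9 cb 5f]
query mem[0x09]=0x8f, mem[0x01]=0x12, mem[0x13]=0x5f, mem[0x10]=0x8f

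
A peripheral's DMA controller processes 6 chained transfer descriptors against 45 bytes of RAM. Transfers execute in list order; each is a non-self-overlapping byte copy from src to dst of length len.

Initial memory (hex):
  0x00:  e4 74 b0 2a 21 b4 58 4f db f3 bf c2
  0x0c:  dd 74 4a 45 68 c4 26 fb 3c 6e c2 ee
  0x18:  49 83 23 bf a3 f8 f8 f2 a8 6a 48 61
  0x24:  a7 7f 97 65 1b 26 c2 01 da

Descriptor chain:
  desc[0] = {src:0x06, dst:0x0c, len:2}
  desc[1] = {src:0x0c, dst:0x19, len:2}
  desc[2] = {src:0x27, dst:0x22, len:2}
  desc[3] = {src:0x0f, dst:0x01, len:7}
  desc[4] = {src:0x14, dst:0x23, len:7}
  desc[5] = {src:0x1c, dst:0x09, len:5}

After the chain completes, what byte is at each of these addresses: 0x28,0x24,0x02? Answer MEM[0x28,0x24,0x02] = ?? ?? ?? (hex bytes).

MEM[0x28,0x24,0x02] = 58 6e 68

D0: mem[0x0c..0x0d] <- [58 4f]
D1: mem[0x19..0x1a] <- [58 4f]
D2: mem[0x22..0x23] <- [65 1b]
D3: mem[0x01..0x07] <- [45 68 c4 26 fb 3c 6e]
D4: mem[0x23..0x29] <- [3c 6e c2 ee 49 58 4f]
D5: mem[0x09..0x0d] <- [a3 f8 f8 f2 a8]
query mem[0x28]=0x58, mem[0x24]=0x6e, mem[0x02]=0x68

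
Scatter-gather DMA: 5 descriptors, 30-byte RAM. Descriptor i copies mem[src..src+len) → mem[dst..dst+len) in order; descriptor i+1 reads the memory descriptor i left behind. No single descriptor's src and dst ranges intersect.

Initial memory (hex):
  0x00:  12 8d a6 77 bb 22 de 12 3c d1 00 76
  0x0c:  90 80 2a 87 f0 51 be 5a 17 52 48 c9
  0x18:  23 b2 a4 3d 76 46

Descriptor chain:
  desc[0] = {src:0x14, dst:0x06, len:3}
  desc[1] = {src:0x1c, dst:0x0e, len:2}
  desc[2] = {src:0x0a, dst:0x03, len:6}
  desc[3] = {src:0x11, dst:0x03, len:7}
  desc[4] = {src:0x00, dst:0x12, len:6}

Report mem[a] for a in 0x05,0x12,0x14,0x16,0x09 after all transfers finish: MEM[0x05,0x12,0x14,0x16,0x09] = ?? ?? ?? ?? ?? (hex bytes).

MEM[0x05,0x12,0x14,0x16,0x09] = 5a 12 a6 be c9

  after D0: wrote 3B at 0x06 = 175248
  after D1: wrote 2B at 0x0e = 7646
  after D2: wrote 6B at 0x03 = 007690807646
  after D3: wrote 7B at 0x03 = 51be5a175248c9
  after D4: wrote 6B at 0x12 = 128da651be5a
query mem[0x05]=0x5a, mem[0x12]=0x12, mem[0x14]=0xa6, mem[0x16]=0xbe, mem[0x09]=0xc9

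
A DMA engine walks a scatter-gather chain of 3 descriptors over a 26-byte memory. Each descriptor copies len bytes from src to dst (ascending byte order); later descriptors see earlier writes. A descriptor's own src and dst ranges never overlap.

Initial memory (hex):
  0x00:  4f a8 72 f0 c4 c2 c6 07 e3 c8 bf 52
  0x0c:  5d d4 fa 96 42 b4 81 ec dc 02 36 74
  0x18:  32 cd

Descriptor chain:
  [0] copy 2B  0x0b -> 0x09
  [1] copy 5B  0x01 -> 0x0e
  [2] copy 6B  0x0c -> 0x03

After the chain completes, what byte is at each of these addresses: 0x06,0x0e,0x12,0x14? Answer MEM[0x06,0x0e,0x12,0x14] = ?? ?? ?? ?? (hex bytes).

  after D0: wrote 2B at 0x09 = 525d
  after D1: wrote 5B at 0x0e = a872f0c4c2
  after D2: wrote 6B at 0x03 = 5dd4a872f0c4
query mem[0x06]=0x72, mem[0x0e]=0xa8, mem[0x12]=0xc2, mem[0x14]=0xdc

MEM[0x06,0x0e,0x12,0x14] = 72 a8 c2 dc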